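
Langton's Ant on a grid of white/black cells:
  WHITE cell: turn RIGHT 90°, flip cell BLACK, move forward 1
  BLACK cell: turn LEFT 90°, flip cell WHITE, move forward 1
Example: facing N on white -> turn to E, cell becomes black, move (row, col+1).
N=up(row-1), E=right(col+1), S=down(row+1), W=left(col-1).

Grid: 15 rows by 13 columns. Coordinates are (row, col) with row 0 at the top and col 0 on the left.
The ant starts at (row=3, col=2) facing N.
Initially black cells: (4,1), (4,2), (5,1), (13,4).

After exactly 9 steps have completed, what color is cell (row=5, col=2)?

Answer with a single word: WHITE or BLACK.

Answer: BLACK

Derivation:
Step 1: on WHITE (3,2): turn R to E, flip to black, move to (3,3). |black|=5
Step 2: on WHITE (3,3): turn R to S, flip to black, move to (4,3). |black|=6
Step 3: on WHITE (4,3): turn R to W, flip to black, move to (4,2). |black|=7
Step 4: on BLACK (4,2): turn L to S, flip to white, move to (5,2). |black|=6
Step 5: on WHITE (5,2): turn R to W, flip to black, move to (5,1). |black|=7
Step 6: on BLACK (5,1): turn L to S, flip to white, move to (6,1). |black|=6
Step 7: on WHITE (6,1): turn R to W, flip to black, move to (6,0). |black|=7
Step 8: on WHITE (6,0): turn R to N, flip to black, move to (5,0). |black|=8
Step 9: on WHITE (5,0): turn R to E, flip to black, move to (5,1). |black|=9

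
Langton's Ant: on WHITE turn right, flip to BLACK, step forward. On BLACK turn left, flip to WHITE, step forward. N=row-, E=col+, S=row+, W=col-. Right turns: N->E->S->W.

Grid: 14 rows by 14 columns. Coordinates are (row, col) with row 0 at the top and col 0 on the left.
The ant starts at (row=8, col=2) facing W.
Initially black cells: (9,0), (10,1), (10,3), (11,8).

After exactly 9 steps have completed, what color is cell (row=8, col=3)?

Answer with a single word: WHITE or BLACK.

Answer: BLACK

Derivation:
Step 1: on WHITE (8,2): turn R to N, flip to black, move to (7,2). |black|=5
Step 2: on WHITE (7,2): turn R to E, flip to black, move to (7,3). |black|=6
Step 3: on WHITE (7,3): turn R to S, flip to black, move to (8,3). |black|=7
Step 4: on WHITE (8,3): turn R to W, flip to black, move to (8,2). |black|=8
Step 5: on BLACK (8,2): turn L to S, flip to white, move to (9,2). |black|=7
Step 6: on WHITE (9,2): turn R to W, flip to black, move to (9,1). |black|=8
Step 7: on WHITE (9,1): turn R to N, flip to black, move to (8,1). |black|=9
Step 8: on WHITE (8,1): turn R to E, flip to black, move to (8,2). |black|=10
Step 9: on WHITE (8,2): turn R to S, flip to black, move to (9,2). |black|=11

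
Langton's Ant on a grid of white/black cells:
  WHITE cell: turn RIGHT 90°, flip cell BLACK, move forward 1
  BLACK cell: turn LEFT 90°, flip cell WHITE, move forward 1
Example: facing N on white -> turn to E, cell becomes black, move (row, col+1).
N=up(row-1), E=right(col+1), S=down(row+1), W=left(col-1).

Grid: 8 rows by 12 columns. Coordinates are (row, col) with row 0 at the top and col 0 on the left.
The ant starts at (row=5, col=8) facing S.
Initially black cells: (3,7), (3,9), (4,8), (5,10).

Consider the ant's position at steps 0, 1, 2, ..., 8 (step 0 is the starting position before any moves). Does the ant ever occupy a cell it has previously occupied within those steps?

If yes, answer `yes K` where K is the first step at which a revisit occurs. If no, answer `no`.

Step 1: on WHITE (5,8): turn R to W, flip to black, move to (5,7). |black|=5 — new cell
Step 2: on WHITE (5,7): turn R to N, flip to black, move to (4,7). |black|=6 — new cell
Step 3: on WHITE (4,7): turn R to E, flip to black, move to (4,8). |black|=7 — new cell
Step 4: on BLACK (4,8): turn L to N, flip to white, move to (3,8). |black|=6 — new cell
Step 5: on WHITE (3,8): turn R to E, flip to black, move to (3,9). |black|=7 — new cell
Step 6: on BLACK (3,9): turn L to N, flip to white, move to (2,9). |black|=6 — new cell
Step 7: on WHITE (2,9): turn R to E, flip to black, move to (2,10). |black|=7 — new cell
Step 8: on WHITE (2,10): turn R to S, flip to black, move to (3,10). |black|=8 — new cell
No revisit within 8 steps.

Answer: no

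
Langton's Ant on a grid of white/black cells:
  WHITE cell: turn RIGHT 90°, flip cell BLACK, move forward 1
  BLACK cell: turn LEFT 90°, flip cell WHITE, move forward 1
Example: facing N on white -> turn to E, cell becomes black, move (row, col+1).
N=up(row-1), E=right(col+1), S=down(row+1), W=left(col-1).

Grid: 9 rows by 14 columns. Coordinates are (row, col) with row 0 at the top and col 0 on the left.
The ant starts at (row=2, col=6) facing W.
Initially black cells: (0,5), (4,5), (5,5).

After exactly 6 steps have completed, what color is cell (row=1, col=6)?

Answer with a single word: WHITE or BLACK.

Step 1: on WHITE (2,6): turn R to N, flip to black, move to (1,6). |black|=4
Step 2: on WHITE (1,6): turn R to E, flip to black, move to (1,7). |black|=5
Step 3: on WHITE (1,7): turn R to S, flip to black, move to (2,7). |black|=6
Step 4: on WHITE (2,7): turn R to W, flip to black, move to (2,6). |black|=7
Step 5: on BLACK (2,6): turn L to S, flip to white, move to (3,6). |black|=6
Step 6: on WHITE (3,6): turn R to W, flip to black, move to (3,5). |black|=7

Answer: BLACK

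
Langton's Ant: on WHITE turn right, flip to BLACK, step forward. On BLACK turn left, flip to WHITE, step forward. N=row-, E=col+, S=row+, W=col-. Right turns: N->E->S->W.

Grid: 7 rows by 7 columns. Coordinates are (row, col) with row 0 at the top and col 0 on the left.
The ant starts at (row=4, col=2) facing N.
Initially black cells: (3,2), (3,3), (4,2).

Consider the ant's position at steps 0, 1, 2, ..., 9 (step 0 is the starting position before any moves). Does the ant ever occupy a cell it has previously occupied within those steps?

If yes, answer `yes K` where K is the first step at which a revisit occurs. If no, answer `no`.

Answer: no

Derivation:
Step 1: on BLACK (4,2): turn L to W, flip to white, move to (4,1). |black|=2 — new cell
Step 2: on WHITE (4,1): turn R to N, flip to black, move to (3,1). |black|=3 — new cell
Step 3: on WHITE (3,1): turn R to E, flip to black, move to (3,2). |black|=4 — new cell
Step 4: on BLACK (3,2): turn L to N, flip to white, move to (2,2). |black|=3 — new cell
Step 5: on WHITE (2,2): turn R to E, flip to black, move to (2,3). |black|=4 — new cell
Step 6: on WHITE (2,3): turn R to S, flip to black, move to (3,3). |black|=5 — new cell
Step 7: on BLACK (3,3): turn L to E, flip to white, move to (3,4). |black|=4 — new cell
Step 8: on WHITE (3,4): turn R to S, flip to black, move to (4,4). |black|=5 — new cell
Step 9: on WHITE (4,4): turn R to W, flip to black, move to (4,3). |black|=6 — new cell
No revisit within 9 steps.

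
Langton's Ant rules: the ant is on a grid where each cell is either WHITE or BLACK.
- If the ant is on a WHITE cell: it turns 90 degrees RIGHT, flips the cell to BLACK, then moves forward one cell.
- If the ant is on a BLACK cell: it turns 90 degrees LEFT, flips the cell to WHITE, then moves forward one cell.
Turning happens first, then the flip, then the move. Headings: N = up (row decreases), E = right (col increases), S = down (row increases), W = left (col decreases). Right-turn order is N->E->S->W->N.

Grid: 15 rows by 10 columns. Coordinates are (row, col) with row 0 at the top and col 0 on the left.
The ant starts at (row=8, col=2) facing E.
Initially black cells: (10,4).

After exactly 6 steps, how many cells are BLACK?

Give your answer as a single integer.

Answer: 5

Derivation:
Step 1: on WHITE (8,2): turn R to S, flip to black, move to (9,2). |black|=2
Step 2: on WHITE (9,2): turn R to W, flip to black, move to (9,1). |black|=3
Step 3: on WHITE (9,1): turn R to N, flip to black, move to (8,1). |black|=4
Step 4: on WHITE (8,1): turn R to E, flip to black, move to (8,2). |black|=5
Step 5: on BLACK (8,2): turn L to N, flip to white, move to (7,2). |black|=4
Step 6: on WHITE (7,2): turn R to E, flip to black, move to (7,3). |black|=5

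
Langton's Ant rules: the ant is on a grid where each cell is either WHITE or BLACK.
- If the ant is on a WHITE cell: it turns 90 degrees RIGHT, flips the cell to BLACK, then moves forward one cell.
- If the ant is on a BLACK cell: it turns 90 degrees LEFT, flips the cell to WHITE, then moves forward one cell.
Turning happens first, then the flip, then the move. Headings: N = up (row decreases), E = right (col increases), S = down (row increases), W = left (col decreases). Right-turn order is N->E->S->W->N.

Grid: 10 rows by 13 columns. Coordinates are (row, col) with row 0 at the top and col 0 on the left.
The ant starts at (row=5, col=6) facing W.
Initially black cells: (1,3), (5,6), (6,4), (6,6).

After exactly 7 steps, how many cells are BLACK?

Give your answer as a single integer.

Answer: 5

Derivation:
Step 1: on BLACK (5,6): turn L to S, flip to white, move to (6,6). |black|=3
Step 2: on BLACK (6,6): turn L to E, flip to white, move to (6,7). |black|=2
Step 3: on WHITE (6,7): turn R to S, flip to black, move to (7,7). |black|=3
Step 4: on WHITE (7,7): turn R to W, flip to black, move to (7,6). |black|=4
Step 5: on WHITE (7,6): turn R to N, flip to black, move to (6,6). |black|=5
Step 6: on WHITE (6,6): turn R to E, flip to black, move to (6,7). |black|=6
Step 7: on BLACK (6,7): turn L to N, flip to white, move to (5,7). |black|=5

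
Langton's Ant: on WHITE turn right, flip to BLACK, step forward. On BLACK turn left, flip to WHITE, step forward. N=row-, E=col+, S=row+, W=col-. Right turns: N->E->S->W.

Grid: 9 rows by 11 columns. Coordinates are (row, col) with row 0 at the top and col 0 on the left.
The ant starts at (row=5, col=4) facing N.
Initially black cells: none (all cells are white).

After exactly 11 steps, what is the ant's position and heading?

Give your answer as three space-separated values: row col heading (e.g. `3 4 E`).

Answer: 6 2 W

Derivation:
Step 1: on WHITE (5,4): turn R to E, flip to black, move to (5,5). |black|=1
Step 2: on WHITE (5,5): turn R to S, flip to black, move to (6,5). |black|=2
Step 3: on WHITE (6,5): turn R to W, flip to black, move to (6,4). |black|=3
Step 4: on WHITE (6,4): turn R to N, flip to black, move to (5,4). |black|=4
Step 5: on BLACK (5,4): turn L to W, flip to white, move to (5,3). |black|=3
Step 6: on WHITE (5,3): turn R to N, flip to black, move to (4,3). |black|=4
Step 7: on WHITE (4,3): turn R to E, flip to black, move to (4,4). |black|=5
Step 8: on WHITE (4,4): turn R to S, flip to black, move to (5,4). |black|=6
Step 9: on WHITE (5,4): turn R to W, flip to black, move to (5,3). |black|=7
Step 10: on BLACK (5,3): turn L to S, flip to white, move to (6,3). |black|=6
Step 11: on WHITE (6,3): turn R to W, flip to black, move to (6,2). |black|=7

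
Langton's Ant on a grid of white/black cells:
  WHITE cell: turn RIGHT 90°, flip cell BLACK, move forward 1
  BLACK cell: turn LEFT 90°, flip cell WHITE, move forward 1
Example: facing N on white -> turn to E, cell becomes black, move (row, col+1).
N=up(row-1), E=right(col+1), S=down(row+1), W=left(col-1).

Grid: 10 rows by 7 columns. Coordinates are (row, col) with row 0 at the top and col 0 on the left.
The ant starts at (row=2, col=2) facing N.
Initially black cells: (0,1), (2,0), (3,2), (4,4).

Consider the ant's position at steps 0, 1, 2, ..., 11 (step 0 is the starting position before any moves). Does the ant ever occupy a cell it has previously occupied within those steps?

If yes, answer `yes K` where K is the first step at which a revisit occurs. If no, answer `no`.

Step 1: on WHITE (2,2): turn R to E, flip to black, move to (2,3). |black|=5 — new cell
Step 2: on WHITE (2,3): turn R to S, flip to black, move to (3,3). |black|=6 — new cell
Step 3: on WHITE (3,3): turn R to W, flip to black, move to (3,2). |black|=7 — new cell
Step 4: on BLACK (3,2): turn L to S, flip to white, move to (4,2). |black|=6 — new cell
Step 5: on WHITE (4,2): turn R to W, flip to black, move to (4,1). |black|=7 — new cell
Step 6: on WHITE (4,1): turn R to N, flip to black, move to (3,1). |black|=8 — new cell
Step 7: on WHITE (3,1): turn R to E, flip to black, move to (3,2). |black|=9 — REVISIT

Answer: yes 7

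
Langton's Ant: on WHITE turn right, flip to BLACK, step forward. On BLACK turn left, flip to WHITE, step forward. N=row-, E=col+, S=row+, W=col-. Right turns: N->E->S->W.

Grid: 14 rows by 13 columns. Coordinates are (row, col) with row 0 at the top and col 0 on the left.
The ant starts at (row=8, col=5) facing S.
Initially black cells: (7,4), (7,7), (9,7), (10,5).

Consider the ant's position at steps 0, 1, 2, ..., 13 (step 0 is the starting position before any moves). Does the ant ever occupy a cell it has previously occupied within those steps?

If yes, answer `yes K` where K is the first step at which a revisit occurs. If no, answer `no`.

Answer: yes 6

Derivation:
Step 1: on WHITE (8,5): turn R to W, flip to black, move to (8,4). |black|=5 — new cell
Step 2: on WHITE (8,4): turn R to N, flip to black, move to (7,4). |black|=6 — new cell
Step 3: on BLACK (7,4): turn L to W, flip to white, move to (7,3). |black|=5 — new cell
Step 4: on WHITE (7,3): turn R to N, flip to black, move to (6,3). |black|=6 — new cell
Step 5: on WHITE (6,3): turn R to E, flip to black, move to (6,4). |black|=7 — new cell
Step 6: on WHITE (6,4): turn R to S, flip to black, move to (7,4). |black|=8 — REVISIT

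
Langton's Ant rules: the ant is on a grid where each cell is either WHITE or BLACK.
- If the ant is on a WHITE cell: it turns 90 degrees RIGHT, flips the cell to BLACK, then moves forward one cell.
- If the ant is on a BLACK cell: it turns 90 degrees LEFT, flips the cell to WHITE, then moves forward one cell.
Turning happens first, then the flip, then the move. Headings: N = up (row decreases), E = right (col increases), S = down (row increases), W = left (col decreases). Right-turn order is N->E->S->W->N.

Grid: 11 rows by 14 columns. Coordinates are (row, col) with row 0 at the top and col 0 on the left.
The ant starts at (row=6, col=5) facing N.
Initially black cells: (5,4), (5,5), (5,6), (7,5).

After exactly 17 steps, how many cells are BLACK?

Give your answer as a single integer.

Step 1: on WHITE (6,5): turn R to E, flip to black, move to (6,6). |black|=5
Step 2: on WHITE (6,6): turn R to S, flip to black, move to (7,6). |black|=6
Step 3: on WHITE (7,6): turn R to W, flip to black, move to (7,5). |black|=7
Step 4: on BLACK (7,5): turn L to S, flip to white, move to (8,5). |black|=6
Step 5: on WHITE (8,5): turn R to W, flip to black, move to (8,4). |black|=7
Step 6: on WHITE (8,4): turn R to N, flip to black, move to (7,4). |black|=8
Step 7: on WHITE (7,4): turn R to E, flip to black, move to (7,5). |black|=9
Step 8: on WHITE (7,5): turn R to S, flip to black, move to (8,5). |black|=10
Step 9: on BLACK (8,5): turn L to E, flip to white, move to (8,6). |black|=9
Step 10: on WHITE (8,6): turn R to S, flip to black, move to (9,6). |black|=10
Step 11: on WHITE (9,6): turn R to W, flip to black, move to (9,5). |black|=11
Step 12: on WHITE (9,5): turn R to N, flip to black, move to (8,5). |black|=12
Step 13: on WHITE (8,5): turn R to E, flip to black, move to (8,6). |black|=13
Step 14: on BLACK (8,6): turn L to N, flip to white, move to (7,6). |black|=12
Step 15: on BLACK (7,6): turn L to W, flip to white, move to (7,5). |black|=11
Step 16: on BLACK (7,5): turn L to S, flip to white, move to (8,5). |black|=10
Step 17: on BLACK (8,5): turn L to E, flip to white, move to (8,6). |black|=9

Answer: 9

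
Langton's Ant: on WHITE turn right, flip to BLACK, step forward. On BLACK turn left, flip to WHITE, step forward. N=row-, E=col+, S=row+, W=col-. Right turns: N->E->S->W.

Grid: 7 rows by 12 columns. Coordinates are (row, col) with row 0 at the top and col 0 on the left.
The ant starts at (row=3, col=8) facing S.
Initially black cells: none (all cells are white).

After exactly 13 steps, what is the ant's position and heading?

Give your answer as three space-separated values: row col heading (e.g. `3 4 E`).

Answer: 3 9 W

Derivation:
Step 1: on WHITE (3,8): turn R to W, flip to black, move to (3,7). |black|=1
Step 2: on WHITE (3,7): turn R to N, flip to black, move to (2,7). |black|=2
Step 3: on WHITE (2,7): turn R to E, flip to black, move to (2,8). |black|=3
Step 4: on WHITE (2,8): turn R to S, flip to black, move to (3,8). |black|=4
Step 5: on BLACK (3,8): turn L to E, flip to white, move to (3,9). |black|=3
Step 6: on WHITE (3,9): turn R to S, flip to black, move to (4,9). |black|=4
Step 7: on WHITE (4,9): turn R to W, flip to black, move to (4,8). |black|=5
Step 8: on WHITE (4,8): turn R to N, flip to black, move to (3,8). |black|=6
Step 9: on WHITE (3,8): turn R to E, flip to black, move to (3,9). |black|=7
Step 10: on BLACK (3,9): turn L to N, flip to white, move to (2,9). |black|=6
Step 11: on WHITE (2,9): turn R to E, flip to black, move to (2,10). |black|=7
Step 12: on WHITE (2,10): turn R to S, flip to black, move to (3,10). |black|=8
Step 13: on WHITE (3,10): turn R to W, flip to black, move to (3,9). |black|=9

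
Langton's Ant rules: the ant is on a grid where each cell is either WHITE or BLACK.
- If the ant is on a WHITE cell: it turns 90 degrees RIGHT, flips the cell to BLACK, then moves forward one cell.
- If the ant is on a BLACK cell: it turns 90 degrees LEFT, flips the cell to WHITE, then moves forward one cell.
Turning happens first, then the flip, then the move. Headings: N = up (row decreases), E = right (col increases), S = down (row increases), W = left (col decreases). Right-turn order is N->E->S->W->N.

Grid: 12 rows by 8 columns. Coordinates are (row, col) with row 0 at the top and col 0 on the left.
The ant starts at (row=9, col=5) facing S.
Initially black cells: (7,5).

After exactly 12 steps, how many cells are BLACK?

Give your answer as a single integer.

Answer: 9

Derivation:
Step 1: on WHITE (9,5): turn R to W, flip to black, move to (9,4). |black|=2
Step 2: on WHITE (9,4): turn R to N, flip to black, move to (8,4). |black|=3
Step 3: on WHITE (8,4): turn R to E, flip to black, move to (8,5). |black|=4
Step 4: on WHITE (8,5): turn R to S, flip to black, move to (9,5). |black|=5
Step 5: on BLACK (9,5): turn L to E, flip to white, move to (9,6). |black|=4
Step 6: on WHITE (9,6): turn R to S, flip to black, move to (10,6). |black|=5
Step 7: on WHITE (10,6): turn R to W, flip to black, move to (10,5). |black|=6
Step 8: on WHITE (10,5): turn R to N, flip to black, move to (9,5). |black|=7
Step 9: on WHITE (9,5): turn R to E, flip to black, move to (9,6). |black|=8
Step 10: on BLACK (9,6): turn L to N, flip to white, move to (8,6). |black|=7
Step 11: on WHITE (8,6): turn R to E, flip to black, move to (8,7). |black|=8
Step 12: on WHITE (8,7): turn R to S, flip to black, move to (9,7). |black|=9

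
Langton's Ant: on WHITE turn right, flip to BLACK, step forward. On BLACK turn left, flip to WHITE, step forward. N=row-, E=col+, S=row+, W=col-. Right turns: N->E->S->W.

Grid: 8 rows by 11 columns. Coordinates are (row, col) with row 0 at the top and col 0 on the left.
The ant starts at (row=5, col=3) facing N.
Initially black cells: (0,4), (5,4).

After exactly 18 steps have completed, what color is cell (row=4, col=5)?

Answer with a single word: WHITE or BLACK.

Answer: BLACK

Derivation:
Step 1: on WHITE (5,3): turn R to E, flip to black, move to (5,4). |black|=3
Step 2: on BLACK (5,4): turn L to N, flip to white, move to (4,4). |black|=2
Step 3: on WHITE (4,4): turn R to E, flip to black, move to (4,5). |black|=3
Step 4: on WHITE (4,5): turn R to S, flip to black, move to (5,5). |black|=4
Step 5: on WHITE (5,5): turn R to W, flip to black, move to (5,4). |black|=5
Step 6: on WHITE (5,4): turn R to N, flip to black, move to (4,4). |black|=6
Step 7: on BLACK (4,4): turn L to W, flip to white, move to (4,3). |black|=5
Step 8: on WHITE (4,3): turn R to N, flip to black, move to (3,3). |black|=6
Step 9: on WHITE (3,3): turn R to E, flip to black, move to (3,4). |black|=7
Step 10: on WHITE (3,4): turn R to S, flip to black, move to (4,4). |black|=8
Step 11: on WHITE (4,4): turn R to W, flip to black, move to (4,3). |black|=9
Step 12: on BLACK (4,3): turn L to S, flip to white, move to (5,3). |black|=8
Step 13: on BLACK (5,3): turn L to E, flip to white, move to (5,4). |black|=7
Step 14: on BLACK (5,4): turn L to N, flip to white, move to (4,4). |black|=6
Step 15: on BLACK (4,4): turn L to W, flip to white, move to (4,3). |black|=5
Step 16: on WHITE (4,3): turn R to N, flip to black, move to (3,3). |black|=6
Step 17: on BLACK (3,3): turn L to W, flip to white, move to (3,2). |black|=5
Step 18: on WHITE (3,2): turn R to N, flip to black, move to (2,2). |black|=6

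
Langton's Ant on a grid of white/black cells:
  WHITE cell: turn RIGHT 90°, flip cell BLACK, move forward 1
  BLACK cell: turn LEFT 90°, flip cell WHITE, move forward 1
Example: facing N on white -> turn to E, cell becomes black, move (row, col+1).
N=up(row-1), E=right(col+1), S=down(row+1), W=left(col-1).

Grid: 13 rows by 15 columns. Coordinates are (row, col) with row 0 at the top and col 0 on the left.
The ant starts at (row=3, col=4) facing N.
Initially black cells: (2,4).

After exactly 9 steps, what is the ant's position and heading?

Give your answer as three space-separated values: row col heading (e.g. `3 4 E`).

Answer: 1 5 E

Derivation:
Step 1: on WHITE (3,4): turn R to E, flip to black, move to (3,5). |black|=2
Step 2: on WHITE (3,5): turn R to S, flip to black, move to (4,5). |black|=3
Step 3: on WHITE (4,5): turn R to W, flip to black, move to (4,4). |black|=4
Step 4: on WHITE (4,4): turn R to N, flip to black, move to (3,4). |black|=5
Step 5: on BLACK (3,4): turn L to W, flip to white, move to (3,3). |black|=4
Step 6: on WHITE (3,3): turn R to N, flip to black, move to (2,3). |black|=5
Step 7: on WHITE (2,3): turn R to E, flip to black, move to (2,4). |black|=6
Step 8: on BLACK (2,4): turn L to N, flip to white, move to (1,4). |black|=5
Step 9: on WHITE (1,4): turn R to E, flip to black, move to (1,5). |black|=6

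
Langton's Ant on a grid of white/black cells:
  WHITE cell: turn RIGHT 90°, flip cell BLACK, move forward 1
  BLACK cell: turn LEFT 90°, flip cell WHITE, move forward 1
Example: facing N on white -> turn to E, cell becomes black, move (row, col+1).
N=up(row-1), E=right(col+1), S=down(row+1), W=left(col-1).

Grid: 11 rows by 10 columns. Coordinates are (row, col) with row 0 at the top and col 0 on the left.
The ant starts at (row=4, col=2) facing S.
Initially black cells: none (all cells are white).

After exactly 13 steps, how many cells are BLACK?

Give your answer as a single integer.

Answer: 9

Derivation:
Step 1: on WHITE (4,2): turn R to W, flip to black, move to (4,1). |black|=1
Step 2: on WHITE (4,1): turn R to N, flip to black, move to (3,1). |black|=2
Step 3: on WHITE (3,1): turn R to E, flip to black, move to (3,2). |black|=3
Step 4: on WHITE (3,2): turn R to S, flip to black, move to (4,2). |black|=4
Step 5: on BLACK (4,2): turn L to E, flip to white, move to (4,3). |black|=3
Step 6: on WHITE (4,3): turn R to S, flip to black, move to (5,3). |black|=4
Step 7: on WHITE (5,3): turn R to W, flip to black, move to (5,2). |black|=5
Step 8: on WHITE (5,2): turn R to N, flip to black, move to (4,2). |black|=6
Step 9: on WHITE (4,2): turn R to E, flip to black, move to (4,3). |black|=7
Step 10: on BLACK (4,3): turn L to N, flip to white, move to (3,3). |black|=6
Step 11: on WHITE (3,3): turn R to E, flip to black, move to (3,4). |black|=7
Step 12: on WHITE (3,4): turn R to S, flip to black, move to (4,4). |black|=8
Step 13: on WHITE (4,4): turn R to W, flip to black, move to (4,3). |black|=9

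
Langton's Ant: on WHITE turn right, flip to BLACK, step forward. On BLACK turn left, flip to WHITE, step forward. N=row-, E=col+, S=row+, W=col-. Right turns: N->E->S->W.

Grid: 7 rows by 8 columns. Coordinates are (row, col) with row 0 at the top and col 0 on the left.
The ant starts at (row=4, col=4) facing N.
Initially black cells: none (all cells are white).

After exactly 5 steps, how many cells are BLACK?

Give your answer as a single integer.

Answer: 3

Derivation:
Step 1: on WHITE (4,4): turn R to E, flip to black, move to (4,5). |black|=1
Step 2: on WHITE (4,5): turn R to S, flip to black, move to (5,5). |black|=2
Step 3: on WHITE (5,5): turn R to W, flip to black, move to (5,4). |black|=3
Step 4: on WHITE (5,4): turn R to N, flip to black, move to (4,4). |black|=4
Step 5: on BLACK (4,4): turn L to W, flip to white, move to (4,3). |black|=3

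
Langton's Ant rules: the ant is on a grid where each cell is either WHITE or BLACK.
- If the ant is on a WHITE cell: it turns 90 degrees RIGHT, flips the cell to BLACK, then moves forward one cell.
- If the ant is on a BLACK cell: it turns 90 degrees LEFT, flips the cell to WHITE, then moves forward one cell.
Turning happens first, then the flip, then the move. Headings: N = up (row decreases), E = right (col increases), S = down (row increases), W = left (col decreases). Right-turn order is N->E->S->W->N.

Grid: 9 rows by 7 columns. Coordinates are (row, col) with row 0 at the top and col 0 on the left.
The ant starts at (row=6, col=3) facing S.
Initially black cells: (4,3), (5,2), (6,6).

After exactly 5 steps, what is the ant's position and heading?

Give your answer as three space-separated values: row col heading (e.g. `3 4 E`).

Answer: 4 2 E

Derivation:
Step 1: on WHITE (6,3): turn R to W, flip to black, move to (6,2). |black|=4
Step 2: on WHITE (6,2): turn R to N, flip to black, move to (5,2). |black|=5
Step 3: on BLACK (5,2): turn L to W, flip to white, move to (5,1). |black|=4
Step 4: on WHITE (5,1): turn R to N, flip to black, move to (4,1). |black|=5
Step 5: on WHITE (4,1): turn R to E, flip to black, move to (4,2). |black|=6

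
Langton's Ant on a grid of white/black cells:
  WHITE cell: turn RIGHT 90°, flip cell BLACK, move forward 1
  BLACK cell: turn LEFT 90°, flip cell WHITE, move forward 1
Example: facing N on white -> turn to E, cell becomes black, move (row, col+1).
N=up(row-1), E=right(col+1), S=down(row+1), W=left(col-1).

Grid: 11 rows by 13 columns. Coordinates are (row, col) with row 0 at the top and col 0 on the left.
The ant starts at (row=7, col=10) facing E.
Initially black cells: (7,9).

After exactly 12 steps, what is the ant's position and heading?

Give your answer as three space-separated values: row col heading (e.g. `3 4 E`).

Answer: 7 8 E

Derivation:
Step 1: on WHITE (7,10): turn R to S, flip to black, move to (8,10). |black|=2
Step 2: on WHITE (8,10): turn R to W, flip to black, move to (8,9). |black|=3
Step 3: on WHITE (8,9): turn R to N, flip to black, move to (7,9). |black|=4
Step 4: on BLACK (7,9): turn L to W, flip to white, move to (7,8). |black|=3
Step 5: on WHITE (7,8): turn R to N, flip to black, move to (6,8). |black|=4
Step 6: on WHITE (6,8): turn R to E, flip to black, move to (6,9). |black|=5
Step 7: on WHITE (6,9): turn R to S, flip to black, move to (7,9). |black|=6
Step 8: on WHITE (7,9): turn R to W, flip to black, move to (7,8). |black|=7
Step 9: on BLACK (7,8): turn L to S, flip to white, move to (8,8). |black|=6
Step 10: on WHITE (8,8): turn R to W, flip to black, move to (8,7). |black|=7
Step 11: on WHITE (8,7): turn R to N, flip to black, move to (7,7). |black|=8
Step 12: on WHITE (7,7): turn R to E, flip to black, move to (7,8). |black|=9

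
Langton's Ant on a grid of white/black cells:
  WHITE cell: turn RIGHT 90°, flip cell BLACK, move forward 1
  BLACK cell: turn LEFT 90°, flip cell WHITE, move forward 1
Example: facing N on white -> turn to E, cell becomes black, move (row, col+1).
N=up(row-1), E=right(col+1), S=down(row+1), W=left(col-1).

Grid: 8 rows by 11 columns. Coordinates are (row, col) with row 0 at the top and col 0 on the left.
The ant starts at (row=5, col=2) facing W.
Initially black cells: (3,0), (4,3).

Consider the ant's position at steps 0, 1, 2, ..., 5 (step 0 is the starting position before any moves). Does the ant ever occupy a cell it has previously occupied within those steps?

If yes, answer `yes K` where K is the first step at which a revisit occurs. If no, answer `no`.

Answer: no

Derivation:
Step 1: on WHITE (5,2): turn R to N, flip to black, move to (4,2). |black|=3 — new cell
Step 2: on WHITE (4,2): turn R to E, flip to black, move to (4,3). |black|=4 — new cell
Step 3: on BLACK (4,3): turn L to N, flip to white, move to (3,3). |black|=3 — new cell
Step 4: on WHITE (3,3): turn R to E, flip to black, move to (3,4). |black|=4 — new cell
Step 5: on WHITE (3,4): turn R to S, flip to black, move to (4,4). |black|=5 — new cell
No revisit within 5 steps.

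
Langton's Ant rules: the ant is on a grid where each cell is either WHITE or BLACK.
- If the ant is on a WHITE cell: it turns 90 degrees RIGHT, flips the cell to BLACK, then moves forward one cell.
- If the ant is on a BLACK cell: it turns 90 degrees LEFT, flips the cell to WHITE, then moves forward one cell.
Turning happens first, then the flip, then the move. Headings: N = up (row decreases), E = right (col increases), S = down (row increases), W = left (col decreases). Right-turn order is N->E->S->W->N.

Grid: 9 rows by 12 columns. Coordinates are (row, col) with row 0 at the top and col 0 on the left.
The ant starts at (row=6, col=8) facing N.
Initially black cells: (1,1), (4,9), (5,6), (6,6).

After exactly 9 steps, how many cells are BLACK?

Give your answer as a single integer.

Answer: 11

Derivation:
Step 1: on WHITE (6,8): turn R to E, flip to black, move to (6,9). |black|=5
Step 2: on WHITE (6,9): turn R to S, flip to black, move to (7,9). |black|=6
Step 3: on WHITE (7,9): turn R to W, flip to black, move to (7,8). |black|=7
Step 4: on WHITE (7,8): turn R to N, flip to black, move to (6,8). |black|=8
Step 5: on BLACK (6,8): turn L to W, flip to white, move to (6,7). |black|=7
Step 6: on WHITE (6,7): turn R to N, flip to black, move to (5,7). |black|=8
Step 7: on WHITE (5,7): turn R to E, flip to black, move to (5,8). |black|=9
Step 8: on WHITE (5,8): turn R to S, flip to black, move to (6,8). |black|=10
Step 9: on WHITE (6,8): turn R to W, flip to black, move to (6,7). |black|=11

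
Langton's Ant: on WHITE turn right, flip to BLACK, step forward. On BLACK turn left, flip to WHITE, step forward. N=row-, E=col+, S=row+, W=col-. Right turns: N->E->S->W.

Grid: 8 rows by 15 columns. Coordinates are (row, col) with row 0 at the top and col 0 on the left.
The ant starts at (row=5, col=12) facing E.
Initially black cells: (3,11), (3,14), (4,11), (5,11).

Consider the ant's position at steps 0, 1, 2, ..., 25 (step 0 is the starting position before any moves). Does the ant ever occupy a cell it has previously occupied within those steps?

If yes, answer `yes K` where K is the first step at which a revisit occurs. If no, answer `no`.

Step 1: on WHITE (5,12): turn R to S, flip to black, move to (6,12). |black|=5 — new cell
Step 2: on WHITE (6,12): turn R to W, flip to black, move to (6,11). |black|=6 — new cell
Step 3: on WHITE (6,11): turn R to N, flip to black, move to (5,11). |black|=7 — new cell
Step 4: on BLACK (5,11): turn L to W, flip to white, move to (5,10). |black|=6 — new cell
Step 5: on WHITE (5,10): turn R to N, flip to black, move to (4,10). |black|=7 — new cell
Step 6: on WHITE (4,10): turn R to E, flip to black, move to (4,11). |black|=8 — new cell
Step 7: on BLACK (4,11): turn L to N, flip to white, move to (3,11). |black|=7 — new cell
Step 8: on BLACK (3,11): turn L to W, flip to white, move to (3,10). |black|=6 — new cell
Step 9: on WHITE (3,10): turn R to N, flip to black, move to (2,10). |black|=7 — new cell
Step 10: on WHITE (2,10): turn R to E, flip to black, move to (2,11). |black|=8 — new cell
Step 11: on WHITE (2,11): turn R to S, flip to black, move to (3,11). |black|=9 — REVISIT

Answer: yes 11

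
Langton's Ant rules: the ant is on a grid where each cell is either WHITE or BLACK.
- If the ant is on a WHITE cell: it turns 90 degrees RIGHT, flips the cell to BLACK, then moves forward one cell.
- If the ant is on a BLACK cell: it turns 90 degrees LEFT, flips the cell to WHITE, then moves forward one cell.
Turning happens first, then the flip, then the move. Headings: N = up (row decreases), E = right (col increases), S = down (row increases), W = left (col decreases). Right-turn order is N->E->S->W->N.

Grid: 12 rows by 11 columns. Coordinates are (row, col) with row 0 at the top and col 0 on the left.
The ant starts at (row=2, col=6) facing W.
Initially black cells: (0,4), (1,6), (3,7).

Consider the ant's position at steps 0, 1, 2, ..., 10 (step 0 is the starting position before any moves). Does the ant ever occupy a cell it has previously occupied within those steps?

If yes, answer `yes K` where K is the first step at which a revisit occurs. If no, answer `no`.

Step 1: on WHITE (2,6): turn R to N, flip to black, move to (1,6). |black|=4 — new cell
Step 2: on BLACK (1,6): turn L to W, flip to white, move to (1,5). |black|=3 — new cell
Step 3: on WHITE (1,5): turn R to N, flip to black, move to (0,5). |black|=4 — new cell
Step 4: on WHITE (0,5): turn R to E, flip to black, move to (0,6). |black|=5 — new cell
Step 5: on WHITE (0,6): turn R to S, flip to black, move to (1,6). |black|=6 — REVISIT

Answer: yes 5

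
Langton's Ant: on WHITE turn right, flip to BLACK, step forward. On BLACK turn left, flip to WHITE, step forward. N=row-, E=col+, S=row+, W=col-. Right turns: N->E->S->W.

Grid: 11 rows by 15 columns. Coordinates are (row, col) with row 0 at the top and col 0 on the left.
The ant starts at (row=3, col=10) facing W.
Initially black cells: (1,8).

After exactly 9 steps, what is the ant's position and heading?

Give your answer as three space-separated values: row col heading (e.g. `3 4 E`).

Answer: 4 10 S

Derivation:
Step 1: on WHITE (3,10): turn R to N, flip to black, move to (2,10). |black|=2
Step 2: on WHITE (2,10): turn R to E, flip to black, move to (2,11). |black|=3
Step 3: on WHITE (2,11): turn R to S, flip to black, move to (3,11). |black|=4
Step 4: on WHITE (3,11): turn R to W, flip to black, move to (3,10). |black|=5
Step 5: on BLACK (3,10): turn L to S, flip to white, move to (4,10). |black|=4
Step 6: on WHITE (4,10): turn R to W, flip to black, move to (4,9). |black|=5
Step 7: on WHITE (4,9): turn R to N, flip to black, move to (3,9). |black|=6
Step 8: on WHITE (3,9): turn R to E, flip to black, move to (3,10). |black|=7
Step 9: on WHITE (3,10): turn R to S, flip to black, move to (4,10). |black|=8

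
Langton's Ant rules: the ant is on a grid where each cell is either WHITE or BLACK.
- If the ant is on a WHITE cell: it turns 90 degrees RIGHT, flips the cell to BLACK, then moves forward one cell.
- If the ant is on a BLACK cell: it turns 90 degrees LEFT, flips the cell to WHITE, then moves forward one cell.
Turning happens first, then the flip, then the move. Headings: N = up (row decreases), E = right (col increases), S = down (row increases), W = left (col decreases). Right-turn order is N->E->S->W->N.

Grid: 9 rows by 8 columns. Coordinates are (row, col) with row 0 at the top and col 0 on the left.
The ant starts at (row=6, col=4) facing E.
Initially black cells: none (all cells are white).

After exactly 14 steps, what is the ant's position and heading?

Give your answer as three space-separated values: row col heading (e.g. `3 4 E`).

Step 1: on WHITE (6,4): turn R to S, flip to black, move to (7,4). |black|=1
Step 2: on WHITE (7,4): turn R to W, flip to black, move to (7,3). |black|=2
Step 3: on WHITE (7,3): turn R to N, flip to black, move to (6,3). |black|=3
Step 4: on WHITE (6,3): turn R to E, flip to black, move to (6,4). |black|=4
Step 5: on BLACK (6,4): turn L to N, flip to white, move to (5,4). |black|=3
Step 6: on WHITE (5,4): turn R to E, flip to black, move to (5,5). |black|=4
Step 7: on WHITE (5,5): turn R to S, flip to black, move to (6,5). |black|=5
Step 8: on WHITE (6,5): turn R to W, flip to black, move to (6,4). |black|=6
Step 9: on WHITE (6,4): turn R to N, flip to black, move to (5,4). |black|=7
Step 10: on BLACK (5,4): turn L to W, flip to white, move to (5,3). |black|=6
Step 11: on WHITE (5,3): turn R to N, flip to black, move to (4,3). |black|=7
Step 12: on WHITE (4,3): turn R to E, flip to black, move to (4,4). |black|=8
Step 13: on WHITE (4,4): turn R to S, flip to black, move to (5,4). |black|=9
Step 14: on WHITE (5,4): turn R to W, flip to black, move to (5,3). |black|=10

Answer: 5 3 W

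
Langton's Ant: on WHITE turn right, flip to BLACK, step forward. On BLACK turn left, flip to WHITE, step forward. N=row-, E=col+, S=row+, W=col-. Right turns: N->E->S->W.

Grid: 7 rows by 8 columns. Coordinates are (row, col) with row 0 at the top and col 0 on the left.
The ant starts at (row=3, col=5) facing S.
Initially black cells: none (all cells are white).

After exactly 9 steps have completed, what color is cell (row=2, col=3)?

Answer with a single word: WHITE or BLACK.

Answer: WHITE

Derivation:
Step 1: on WHITE (3,5): turn R to W, flip to black, move to (3,4). |black|=1
Step 2: on WHITE (3,4): turn R to N, flip to black, move to (2,4). |black|=2
Step 3: on WHITE (2,4): turn R to E, flip to black, move to (2,5). |black|=3
Step 4: on WHITE (2,5): turn R to S, flip to black, move to (3,5). |black|=4
Step 5: on BLACK (3,5): turn L to E, flip to white, move to (3,6). |black|=3
Step 6: on WHITE (3,6): turn R to S, flip to black, move to (4,6). |black|=4
Step 7: on WHITE (4,6): turn R to W, flip to black, move to (4,5). |black|=5
Step 8: on WHITE (4,5): turn R to N, flip to black, move to (3,5). |black|=6
Step 9: on WHITE (3,5): turn R to E, flip to black, move to (3,6). |black|=7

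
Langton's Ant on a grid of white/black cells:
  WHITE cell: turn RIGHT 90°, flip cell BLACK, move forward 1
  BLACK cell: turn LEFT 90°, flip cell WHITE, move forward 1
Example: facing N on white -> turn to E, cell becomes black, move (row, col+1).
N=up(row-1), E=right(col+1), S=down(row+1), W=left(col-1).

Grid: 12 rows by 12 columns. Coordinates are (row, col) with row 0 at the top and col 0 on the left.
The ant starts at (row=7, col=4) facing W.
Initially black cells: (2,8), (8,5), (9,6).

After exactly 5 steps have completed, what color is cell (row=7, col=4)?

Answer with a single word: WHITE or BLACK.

Step 1: on WHITE (7,4): turn R to N, flip to black, move to (6,4). |black|=4
Step 2: on WHITE (6,4): turn R to E, flip to black, move to (6,5). |black|=5
Step 3: on WHITE (6,5): turn R to S, flip to black, move to (7,5). |black|=6
Step 4: on WHITE (7,5): turn R to W, flip to black, move to (7,4). |black|=7
Step 5: on BLACK (7,4): turn L to S, flip to white, move to (8,4). |black|=6

Answer: WHITE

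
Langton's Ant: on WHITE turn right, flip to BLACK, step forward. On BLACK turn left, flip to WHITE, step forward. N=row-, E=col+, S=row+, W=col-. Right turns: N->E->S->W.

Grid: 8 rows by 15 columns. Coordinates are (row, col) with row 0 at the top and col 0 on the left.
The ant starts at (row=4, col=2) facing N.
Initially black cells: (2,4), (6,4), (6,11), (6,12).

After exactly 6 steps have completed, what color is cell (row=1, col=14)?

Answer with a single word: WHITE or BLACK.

Step 1: on WHITE (4,2): turn R to E, flip to black, move to (4,3). |black|=5
Step 2: on WHITE (4,3): turn R to S, flip to black, move to (5,3). |black|=6
Step 3: on WHITE (5,3): turn R to W, flip to black, move to (5,2). |black|=7
Step 4: on WHITE (5,2): turn R to N, flip to black, move to (4,2). |black|=8
Step 5: on BLACK (4,2): turn L to W, flip to white, move to (4,1). |black|=7
Step 6: on WHITE (4,1): turn R to N, flip to black, move to (3,1). |black|=8

Answer: WHITE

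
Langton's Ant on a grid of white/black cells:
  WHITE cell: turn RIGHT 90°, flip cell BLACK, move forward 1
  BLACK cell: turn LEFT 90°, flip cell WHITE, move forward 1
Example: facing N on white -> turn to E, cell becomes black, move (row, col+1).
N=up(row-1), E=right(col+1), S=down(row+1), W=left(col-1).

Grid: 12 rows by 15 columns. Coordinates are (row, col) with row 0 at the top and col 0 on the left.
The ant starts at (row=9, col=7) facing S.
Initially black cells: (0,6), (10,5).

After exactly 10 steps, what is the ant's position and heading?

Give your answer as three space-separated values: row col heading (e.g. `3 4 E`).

Step 1: on WHITE (9,7): turn R to W, flip to black, move to (9,6). |black|=3
Step 2: on WHITE (9,6): turn R to N, flip to black, move to (8,6). |black|=4
Step 3: on WHITE (8,6): turn R to E, flip to black, move to (8,7). |black|=5
Step 4: on WHITE (8,7): turn R to S, flip to black, move to (9,7). |black|=6
Step 5: on BLACK (9,7): turn L to E, flip to white, move to (9,8). |black|=5
Step 6: on WHITE (9,8): turn R to S, flip to black, move to (10,8). |black|=6
Step 7: on WHITE (10,8): turn R to W, flip to black, move to (10,7). |black|=7
Step 8: on WHITE (10,7): turn R to N, flip to black, move to (9,7). |black|=8
Step 9: on WHITE (9,7): turn R to E, flip to black, move to (9,8). |black|=9
Step 10: on BLACK (9,8): turn L to N, flip to white, move to (8,8). |black|=8

Answer: 8 8 N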